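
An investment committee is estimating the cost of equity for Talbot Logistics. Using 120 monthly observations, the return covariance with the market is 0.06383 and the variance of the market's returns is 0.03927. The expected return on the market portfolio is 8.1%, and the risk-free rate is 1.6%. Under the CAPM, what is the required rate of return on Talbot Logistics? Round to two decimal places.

12.17%

β = Cov(R_i, R_m) / Var(R_m) = 0.06383 / 0.03927 = 1.6254
MRP = 8.1% − 1.6% = 6.50%
E(R) = R_f + β × MRP = 1.6% + 1.6254 × 6.5% = 12.17%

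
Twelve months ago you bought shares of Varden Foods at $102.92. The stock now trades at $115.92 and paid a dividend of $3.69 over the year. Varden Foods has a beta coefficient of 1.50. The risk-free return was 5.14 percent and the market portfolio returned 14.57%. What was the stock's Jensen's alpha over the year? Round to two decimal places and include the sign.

Realised HPR = (P1 + D1 − P0) / P0 = (115.92 + 3.69 − 102.92) / 102.92 = 16.69 / 102.92 = 16.2165%
MRP = 14.57% − 5.14% = 9.43%
CAPM required = R_f + β·MRP = 5.14% + 1.50 × 9.43% = 19.2850%
α = realised − required = 16.2165% − 19.2850% = -3.07%

-3.07%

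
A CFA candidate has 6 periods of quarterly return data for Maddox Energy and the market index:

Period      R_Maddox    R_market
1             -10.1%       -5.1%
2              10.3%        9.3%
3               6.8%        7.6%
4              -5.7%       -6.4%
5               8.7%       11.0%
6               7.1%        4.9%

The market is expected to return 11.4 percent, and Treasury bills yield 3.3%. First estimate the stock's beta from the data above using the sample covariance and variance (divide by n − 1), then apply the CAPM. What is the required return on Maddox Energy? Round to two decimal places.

Mean R_i = (-10.1 + 10.3 + 6.8 − 5.7 + 8.7 + 7.1) / 6 = 2.8500%
Mean R_m = (-5.1 + 9.3 + 7.6 − 6.4 + 11.0 + 4.9) / 6 = 3.5500%
Σ(R_i − R̄_i)(R_m − R̄_m) = 305.2450  ⇒  Cov = 305.2450 / 5 = 61.0490
Σ(R_m − R̄_m)² = 280.6150  ⇒  Var(R_m) = 280.6150 / 5 = 56.1230
β = Cov / Var(R_m) = 61.0490 / 56.1230 = 1.0878
MRP = 11.4% − 3.3% = 8.10%
E(R) = R_f + β × MRP = 3.3% + 1.0878 × 8.1% = 12.11%

12.11%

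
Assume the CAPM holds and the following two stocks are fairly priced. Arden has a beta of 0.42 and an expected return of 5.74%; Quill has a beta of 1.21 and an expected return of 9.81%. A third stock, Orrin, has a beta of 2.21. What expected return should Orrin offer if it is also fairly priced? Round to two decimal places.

14.96%

MRP (SML slope) = (9.81% − 5.74%) / (1.21 − 0.42) = 4.07% / 0.79 = 5.1519%
R_f (intercept) = 5.74% − 0.42 × 5.1519% = 3.5762%
E(R_Orrin) = R_f + β × MRP = 3.5762% + 2.21 × 5.1519% = 14.96%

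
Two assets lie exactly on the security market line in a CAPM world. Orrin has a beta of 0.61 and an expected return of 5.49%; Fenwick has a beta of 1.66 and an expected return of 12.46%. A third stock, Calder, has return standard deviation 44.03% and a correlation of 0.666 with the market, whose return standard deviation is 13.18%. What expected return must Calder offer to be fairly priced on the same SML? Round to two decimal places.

MRP = (12.46% − 5.49%) / (1.66 − 0.61) = 6.6381%
R_f = 5.49% − 0.61 × 6.6381% = 1.4408%
β_Calder = ρ·σ_i/σ_m = 0.666 × 44.03 / 13.18 = 2.2249
E(R_Calder) = R_f + β × MRP = 1.4408% + 2.2249 × 6.6381% = 16.21%

16.21%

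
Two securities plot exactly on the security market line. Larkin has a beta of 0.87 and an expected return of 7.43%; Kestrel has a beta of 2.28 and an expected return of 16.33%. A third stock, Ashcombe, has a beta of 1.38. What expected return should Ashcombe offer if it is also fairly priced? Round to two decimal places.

10.65%

MRP (SML slope) = (16.33% − 7.43%) / (2.28 − 0.87) = 8.90% / 1.41 = 6.3121%
R_f (intercept) = 7.43% − 0.87 × 6.3121% = 1.9385%
E(R_Ashcombe) = R_f + β × MRP = 1.9385% + 1.38 × 6.3121% = 10.65%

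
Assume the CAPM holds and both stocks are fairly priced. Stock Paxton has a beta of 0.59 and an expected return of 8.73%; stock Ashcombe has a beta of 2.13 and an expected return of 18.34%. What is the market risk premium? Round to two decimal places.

Both satisfy E(R) = R_f + β·MRP, so the slope of the SML is
MRP = (18.34% − 8.73%) / (2.13 − 0.59) = 9.61% / 1.54 = 6.2403%

6.24%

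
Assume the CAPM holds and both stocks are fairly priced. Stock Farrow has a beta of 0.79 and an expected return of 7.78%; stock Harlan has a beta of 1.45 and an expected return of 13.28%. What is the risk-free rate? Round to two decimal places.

1.20%

Both satisfy E(R) = R_f + β·MRP, so the slope of the SML is
MRP = (13.28% − 7.78%) / (1.45 − 0.79) = 5.50% / 0.66 = 8.3333%
R_f = E(R_Farrow) − β_Farrow·MRP = 7.78% − 0.79 × 8.3333% = 1.1967%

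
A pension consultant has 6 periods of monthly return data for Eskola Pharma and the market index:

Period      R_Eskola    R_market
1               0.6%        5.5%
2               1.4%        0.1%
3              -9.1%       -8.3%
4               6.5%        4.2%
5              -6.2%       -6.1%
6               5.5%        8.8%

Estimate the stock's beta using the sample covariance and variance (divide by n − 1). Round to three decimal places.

Mean R_i = (0.6 + 1.4 − 9.1 + 6.5 − 6.2 + 5.5) / 6 = -0.2167%
Mean R_m = (5.5 + 0.1 − 8.3 + 4.2 − 6.1 + 8.8) / 6 = 0.7000%
Σ(R_i − R̄_i)(R_m − R̄_m) = 193.4000  ⇒  Cov = 193.4000 / 5 = 38.6800
Σ(R_m − R̄_m)² = 228.5000  ⇒  Var(R_m) = 228.5000 / 5 = 45.7000
β = Cov / Var(R_m) = 38.6800 / 45.7000 = 0.8464

0.846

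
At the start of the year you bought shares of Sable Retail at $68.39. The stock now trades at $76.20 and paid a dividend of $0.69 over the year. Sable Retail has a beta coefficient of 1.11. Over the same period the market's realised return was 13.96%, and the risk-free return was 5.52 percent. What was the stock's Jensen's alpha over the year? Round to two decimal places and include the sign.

Realised HPR = (P1 + D1 − P0) / P0 = (76.20 + 0.69 − 68.39) / 68.39 = 8.50 / 68.39 = 12.4287%
MRP = 13.96% − 5.52% = 8.44%
CAPM required = R_f + β·MRP = 5.52% + 1.11 × 8.44% = 14.8884%
α = realised − required = 12.4287% − 14.8884% = -2.46%

-2.46%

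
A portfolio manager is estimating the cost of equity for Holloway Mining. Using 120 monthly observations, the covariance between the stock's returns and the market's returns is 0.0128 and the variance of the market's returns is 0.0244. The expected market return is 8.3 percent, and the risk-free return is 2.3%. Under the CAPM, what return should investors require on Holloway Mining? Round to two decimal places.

β = Cov(R_i, R_m) / Var(R_m) = 0.0128 / 0.0244 = 0.5246
MRP = 8.3% − 2.3% = 6.00%
E(R) = R_f + β × MRP = 2.3% + 0.5246 × 6.0% = 5.45%

5.45%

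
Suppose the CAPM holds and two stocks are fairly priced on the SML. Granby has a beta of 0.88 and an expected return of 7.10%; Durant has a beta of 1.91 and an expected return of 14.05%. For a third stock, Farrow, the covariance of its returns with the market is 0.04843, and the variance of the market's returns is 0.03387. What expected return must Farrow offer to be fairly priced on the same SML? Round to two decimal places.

MRP = (14.05% − 7.10%) / (1.91 − 0.88) = 6.7476%
R_f = 7.10% − 0.88 × 6.7476% = 1.1621%
β_Farrow = Cov / Var(R_m) = 0.04843 / 0.03387 = 1.4299
E(R_Farrow) = R_f + β × MRP = 1.1621% + 1.4299 × 6.7476% = 10.81%

10.81%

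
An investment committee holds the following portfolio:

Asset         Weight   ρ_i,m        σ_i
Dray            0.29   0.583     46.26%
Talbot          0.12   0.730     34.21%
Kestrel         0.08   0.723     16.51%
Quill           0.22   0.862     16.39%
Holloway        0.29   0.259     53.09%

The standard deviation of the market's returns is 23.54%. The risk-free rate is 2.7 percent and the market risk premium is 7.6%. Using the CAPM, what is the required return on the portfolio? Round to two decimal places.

8.79%

β_Dray = 0.583 × 46.26% / 23.54% = 1.1457
β_Talbot = 0.730 × 34.21% / 23.54% = 1.0609
β_Kestrel = 0.723 × 16.51% / 23.54% = 0.5071
β_Quill = 0.862 × 16.39% / 23.54% = 0.6002
β_Holloway = 0.259 × 53.09% / 23.54% = 0.5841
β_P = Σ w_i β_i = 0.29×1.1457 + 0.12×1.0609 + 0.08×0.5071 + 0.22×0.6002 + 0.29×0.5841 = 0.8016
E(R_P) = R_f + β_P × MRP = 2.7% + 0.8016 × 7.6% = 8.79%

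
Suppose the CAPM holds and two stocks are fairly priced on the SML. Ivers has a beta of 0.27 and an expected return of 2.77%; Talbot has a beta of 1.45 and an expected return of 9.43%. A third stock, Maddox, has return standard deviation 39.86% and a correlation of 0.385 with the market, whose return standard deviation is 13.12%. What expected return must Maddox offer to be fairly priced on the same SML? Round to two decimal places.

MRP = (9.43% − 2.77%) / (1.45 − 0.27) = 5.6441%
R_f = 2.77% − 0.27 × 5.6441% = 1.2461%
β_Maddox = ρ·σ_i/σ_m = 0.385 × 39.86 / 13.12 = 1.1697
E(R_Maddox) = R_f + β × MRP = 1.2461% + 1.1697 × 5.6441% = 7.85%

7.85%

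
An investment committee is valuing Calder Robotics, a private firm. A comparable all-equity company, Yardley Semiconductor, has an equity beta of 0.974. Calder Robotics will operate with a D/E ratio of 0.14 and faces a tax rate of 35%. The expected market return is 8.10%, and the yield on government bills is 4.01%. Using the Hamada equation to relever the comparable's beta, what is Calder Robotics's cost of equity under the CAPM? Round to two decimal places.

β_L = β_U × [1 + (1 − t)(D/E)] = 0.974 × [1 + (1 − 0.35) × 0.14]
    = 0.974 × [1 + 0.65 × 0.14] = 0.974 × 1.0910 = 1.0626
MRP = 8.10% − 4.01% = 4.09%
E(R) = R_f + β_L × MRP = 4.01% + 1.0626 × 4.09% = 8.36%

8.36%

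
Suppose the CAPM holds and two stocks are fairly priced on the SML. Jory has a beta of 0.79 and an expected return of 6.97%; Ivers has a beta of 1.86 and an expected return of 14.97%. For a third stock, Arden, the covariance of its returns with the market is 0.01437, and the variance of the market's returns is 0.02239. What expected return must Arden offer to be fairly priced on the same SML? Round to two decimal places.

5.86%

MRP = (14.97% − 6.97%) / (1.86 − 0.79) = 7.4766%
R_f = 6.97% − 0.79 × 7.4766% = 1.0635%
β_Arden = Cov / Var(R_m) = 0.01437 / 0.02239 = 0.6418
E(R_Arden) = R_f + β × MRP = 1.0635% + 0.6418 × 7.4766% = 5.86%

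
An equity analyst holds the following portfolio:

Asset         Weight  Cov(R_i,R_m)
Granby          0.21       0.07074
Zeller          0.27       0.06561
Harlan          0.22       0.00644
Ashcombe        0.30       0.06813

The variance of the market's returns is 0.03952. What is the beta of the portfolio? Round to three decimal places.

β_Granby = 0.07074 / 0.03952 = 1.7900
β_Zeller = 0.06561 / 0.03952 = 1.6602
β_Harlan = 0.00644 / 0.03952 = 0.1630
β_Ashcombe = 0.06813 / 0.03952 = 1.7239
β_P = Σ w_i β_i = 0.21×1.7900 + 0.27×1.6602 + 0.22×0.1630 + 0.30×1.7239 = 1.3772

1.377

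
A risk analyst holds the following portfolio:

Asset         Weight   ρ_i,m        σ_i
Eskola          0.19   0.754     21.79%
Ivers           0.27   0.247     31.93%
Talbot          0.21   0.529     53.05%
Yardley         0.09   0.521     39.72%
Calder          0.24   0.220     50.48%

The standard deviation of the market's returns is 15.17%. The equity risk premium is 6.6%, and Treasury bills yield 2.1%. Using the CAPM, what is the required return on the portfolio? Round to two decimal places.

β_Eskola = 0.754 × 21.79% / 15.17% = 1.0830
β_Ivers = 0.247 × 31.93% / 15.17% = 0.5199
β_Talbot = 0.529 × 53.05% / 15.17% = 1.8499
β_Yardley = 0.521 × 39.72% / 15.17% = 1.3641
β_Calder = 0.220 × 50.48% / 15.17% = 0.7321
β_P = Σ w_i β_i = 0.19×1.0830 + 0.27×0.5199 + 0.21×1.8499 + 0.09×1.3641 + 0.24×0.7321 = 1.0331
E(R_P) = R_f + β_P × MRP = 2.1% + 1.0331 × 6.6% = 8.92%

8.92%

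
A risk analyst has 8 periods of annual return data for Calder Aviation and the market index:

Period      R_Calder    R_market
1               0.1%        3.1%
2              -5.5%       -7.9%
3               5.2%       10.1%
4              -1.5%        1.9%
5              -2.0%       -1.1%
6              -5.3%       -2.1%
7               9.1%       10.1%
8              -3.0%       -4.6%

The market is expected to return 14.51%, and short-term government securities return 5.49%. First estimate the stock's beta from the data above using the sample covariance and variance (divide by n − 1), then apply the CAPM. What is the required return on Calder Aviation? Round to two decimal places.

12.09%

Mean R_i = (0.1 − 5.5 + 5.2 − 1.5 − 2.0 − 5.3 + 9.1 − 3.0) / 8 = -0.3625%
Mean R_m = (3.1 − 7.9 + 10.1 + 1.9 − 1.1 − 2.1 + 10.1 − 4.6) / 8 = 1.1875%
Σ(R_i − R̄_i)(R_m − R̄_m) = 215.9138  ⇒  Cov = 215.9138 / 7 = 30.8448
Σ(R_m − R̄_m)² = 295.1488  ⇒  Var(R_m) = 295.1488 / 7 = 42.1641
β = Cov / Var(R_m) = 30.8448 / 42.1641 = 0.7315
MRP = 14.51% − 5.49% = 9.02%
E(R) = R_f + β × MRP = 5.49% + 0.7315 × 9.02% = 12.09%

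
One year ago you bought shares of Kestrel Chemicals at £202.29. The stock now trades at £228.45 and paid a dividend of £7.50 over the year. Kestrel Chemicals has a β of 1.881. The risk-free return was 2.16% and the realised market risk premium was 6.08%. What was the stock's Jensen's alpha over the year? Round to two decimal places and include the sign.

+3.04%

Realised HPR = (P1 + D1 − P0) / P0 = (228.45 + 7.50 − 202.29) / 202.29 = 33.66 / 202.29 = 16.6395%
CAPM required = R_f + β·MRP = 2.16% + 1.881 × 6.08% = 13.59648%
α = realised − required = 16.6395% − 13.59648% = +3.04%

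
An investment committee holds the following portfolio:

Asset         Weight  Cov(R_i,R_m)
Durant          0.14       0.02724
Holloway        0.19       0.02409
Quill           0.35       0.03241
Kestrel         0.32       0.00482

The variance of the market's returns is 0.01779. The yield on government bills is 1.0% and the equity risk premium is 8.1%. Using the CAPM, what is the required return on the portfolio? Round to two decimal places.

β_Durant = 0.02724 / 0.01779 = 1.5312
β_Holloway = 0.02409 / 0.01779 = 1.3541
β_Quill = 0.03241 / 0.01779 = 1.8218
β_Kestrel = 0.00482 / 0.01779 = 0.2709
β_P = Σ w_i β_i = 0.14×1.5312 + 0.19×1.3541 + 0.35×1.8218 + 0.32×0.2709 = 1.1960
E(R_P) = R_f + β_P × MRP = 1.0% + 1.1960 × 8.1% = 10.69%

10.69%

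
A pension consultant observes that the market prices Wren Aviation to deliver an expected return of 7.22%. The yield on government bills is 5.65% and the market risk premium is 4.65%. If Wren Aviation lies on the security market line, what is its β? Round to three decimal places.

β = (E(R) − R_f) / MRP = (7.22% − 5.65%) / 4.65% = 1.57% / 4.65% = 0.338

0.338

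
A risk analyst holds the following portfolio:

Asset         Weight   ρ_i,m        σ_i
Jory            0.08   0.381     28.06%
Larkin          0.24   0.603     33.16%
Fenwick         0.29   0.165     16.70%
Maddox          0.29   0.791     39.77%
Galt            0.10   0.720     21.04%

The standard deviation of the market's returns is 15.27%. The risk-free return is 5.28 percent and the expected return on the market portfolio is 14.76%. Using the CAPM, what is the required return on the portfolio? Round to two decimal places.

15.89%

β_Jory = 0.381 × 28.06% / 15.27% = 0.7001
β_Larkin = 0.603 × 33.16% / 15.27% = 1.3095
β_Fenwick = 0.165 × 16.70% / 15.27% = 0.1805
β_Maddox = 0.791 × 39.77% / 15.27% = 2.0601
β_Galt = 0.720 × 21.04% / 15.27% = 0.9921
β_P = Σ w_i β_i = 0.08×0.7001 + 0.24×1.3095 + 0.29×0.1805 + 0.29×2.0601 + 0.10×0.9921 = 1.1193
MRP = 14.76% − 5.28% = 9.48%
E(R_P) = R_f + β_P × MRP = 5.28% + 1.1193 × 9.48% = 15.89%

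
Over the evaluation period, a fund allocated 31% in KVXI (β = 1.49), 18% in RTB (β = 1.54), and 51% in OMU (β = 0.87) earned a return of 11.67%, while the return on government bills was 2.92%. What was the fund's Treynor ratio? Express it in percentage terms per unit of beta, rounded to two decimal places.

7.40%

β_P = 0.31×1.49 + 0.18×1.54 + 0.51×0.87 = 1.1828
Treynor = (R_P − R_f) / β_P = (11.67% − 2.92%) / 1.1828 = 8.75% / 1.1828 = 7.40%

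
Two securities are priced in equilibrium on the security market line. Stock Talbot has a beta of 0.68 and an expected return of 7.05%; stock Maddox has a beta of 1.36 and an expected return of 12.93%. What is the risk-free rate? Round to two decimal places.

Both satisfy E(R) = R_f + β·MRP, so the slope of the SML is
MRP = (12.93% − 7.05%) / (1.36 − 0.68) = 5.88% / 0.68 = 8.6471%
R_f = E(R_Talbot) − β_Talbot·MRP = 7.05% − 0.68 × 8.6471% = 1.1700%

1.17%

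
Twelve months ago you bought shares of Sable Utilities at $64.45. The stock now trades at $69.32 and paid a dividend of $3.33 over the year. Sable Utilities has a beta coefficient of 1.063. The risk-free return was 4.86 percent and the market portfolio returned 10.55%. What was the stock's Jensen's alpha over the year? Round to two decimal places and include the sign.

Realised HPR = (P1 + D1 − P0) / P0 = (69.32 + 3.33 − 64.45) / 64.45 = 8.20 / 64.45 = 12.7230%
MRP = 10.55% − 4.86% = 5.69%
CAPM required = R_f + β·MRP = 4.86% + 1.063 × 5.69% = 10.90847%
α = realised − required = 12.7230% − 10.90847% = +1.81%

+1.81%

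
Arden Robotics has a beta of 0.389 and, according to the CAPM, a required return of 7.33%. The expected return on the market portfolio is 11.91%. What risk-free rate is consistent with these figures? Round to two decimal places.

4.41%

E(R) = R_f + β(E(R_m) − R_f) = R_f(1 − β) + β·E(R_m)
7.33% = R_f × (1 − 0.389) + 0.389 × 11.91%
7.33% = R_f × 0.611 + 4.63299%
R_f = (7.33% − 4.63299%) / 0.611 = 4.41%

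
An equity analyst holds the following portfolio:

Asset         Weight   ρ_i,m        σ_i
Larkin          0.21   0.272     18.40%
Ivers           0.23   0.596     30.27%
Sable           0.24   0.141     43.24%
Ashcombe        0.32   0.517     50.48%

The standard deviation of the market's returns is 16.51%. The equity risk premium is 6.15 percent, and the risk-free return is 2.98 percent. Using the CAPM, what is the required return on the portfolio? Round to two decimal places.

β_Larkin = 0.272 × 18.40% / 16.51% = 0.3031
β_Ivers = 0.596 × 30.27% / 16.51% = 1.0927
β_Sable = 0.141 × 43.24% / 16.51% = 0.3693
β_Ashcombe = 0.517 × 50.48% / 16.51% = 1.5807
β_P = Σ w_i β_i = 0.21×0.3031 + 0.23×1.0927 + 0.24×0.3693 + 0.32×1.5807 = 0.9094
E(R_P) = R_f + β_P × MRP = 2.98% + 0.9094 × 6.15% = 8.57%

8.57%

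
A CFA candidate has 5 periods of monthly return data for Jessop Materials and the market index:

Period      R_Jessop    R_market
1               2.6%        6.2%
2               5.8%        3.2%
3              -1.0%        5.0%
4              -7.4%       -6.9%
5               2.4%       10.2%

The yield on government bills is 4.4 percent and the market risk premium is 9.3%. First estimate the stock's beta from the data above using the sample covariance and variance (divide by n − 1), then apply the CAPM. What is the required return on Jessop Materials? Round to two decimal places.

9.93%

Mean R_i = (2.6 + 5.8 − 1.0 − 7.4 + 2.4) / 5 = 0.4800%
Mean R_m = (6.2 + 3.2 + 5.0 − 6.9 + 10.2) / 5 = 3.5400%
Σ(R_i − R̄_i)(R_m − R̄_m) = 96.7240  ⇒  Cov = 96.7240 / 4 = 24.1810
Σ(R_m − R̄_m)² = 162.6720  ⇒  Var(R_m) = 162.6720 / 4 = 40.6680
β = Cov / Var(R_m) = 24.1810 / 40.6680 = 0.5946
E(R) = R_f + β × MRP = 4.4% + 0.5946 × 9.3% = 9.93%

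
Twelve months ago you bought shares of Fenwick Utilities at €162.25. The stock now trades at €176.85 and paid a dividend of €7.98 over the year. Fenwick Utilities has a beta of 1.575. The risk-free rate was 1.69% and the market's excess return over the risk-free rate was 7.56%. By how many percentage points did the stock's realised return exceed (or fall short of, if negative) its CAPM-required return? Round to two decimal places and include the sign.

+0.32%

Realised HPR = (P1 + D1 − P0) / P0 = (176.85 + 7.98 − 162.25) / 162.25 = 22.58 / 162.25 = 13.9168%
CAPM required = R_f + β·MRP = 1.69% + 1.575 × 7.56% = 13.59700%
α = realised − required = 13.9168% − 13.59700% = +0.32%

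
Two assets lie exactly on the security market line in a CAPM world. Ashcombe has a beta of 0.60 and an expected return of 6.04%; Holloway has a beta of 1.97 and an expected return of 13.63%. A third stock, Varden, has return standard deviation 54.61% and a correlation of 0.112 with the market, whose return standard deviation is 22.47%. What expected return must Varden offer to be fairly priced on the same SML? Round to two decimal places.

MRP = (13.63% − 6.04%) / (1.97 − 0.60) = 5.5401%
R_f = 6.04% − 0.60 × 5.5401% = 2.7159%
β_Varden = ρ·σ_i/σ_m = 0.112 × 54.61 / 22.47 = 0.2722
E(R_Varden) = R_f + β × MRP = 2.7159% + 0.2722 × 5.5401% = 4.22%

4.22%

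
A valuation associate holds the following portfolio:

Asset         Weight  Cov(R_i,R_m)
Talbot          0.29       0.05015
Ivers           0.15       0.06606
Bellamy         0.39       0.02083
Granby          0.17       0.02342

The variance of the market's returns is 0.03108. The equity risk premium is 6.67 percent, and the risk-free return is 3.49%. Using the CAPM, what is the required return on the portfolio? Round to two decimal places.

β_Talbot = 0.05015 / 0.03108 = 1.6136
β_Ivers = 0.06606 / 0.03108 = 2.1255
β_Bellamy = 0.02083 / 0.03108 = 0.6702
β_Granby = 0.02342 / 0.03108 = 0.7535
β_P = Σ w_i β_i = 0.29×1.6136 + 0.15×2.1255 + 0.39×0.6702 + 0.17×0.7535 = 1.1762
E(R_P) = R_f + β_P × MRP = 3.49% + 1.1762 × 6.67% = 11.34%

11.34%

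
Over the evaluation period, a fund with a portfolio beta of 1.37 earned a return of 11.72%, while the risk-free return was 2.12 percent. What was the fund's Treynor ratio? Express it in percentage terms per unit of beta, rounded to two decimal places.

Treynor = (R_P − R_f) / β_P = (11.72% − 2.12%) / 1.3700 = 9.60% / 1.3700 = 7.01%

7.01%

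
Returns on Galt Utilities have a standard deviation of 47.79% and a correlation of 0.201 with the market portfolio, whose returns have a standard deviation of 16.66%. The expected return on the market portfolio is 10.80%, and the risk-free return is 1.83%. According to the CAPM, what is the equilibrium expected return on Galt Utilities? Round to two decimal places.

7.00%

β = ρ × σ_i / σ_m = 0.201 × 47.79% / 16.66% = 0.5766
MRP = 10.80% − 1.83% = 8.97%
E(R) = 1.83% + 0.5766 × 8.97% = 7.00%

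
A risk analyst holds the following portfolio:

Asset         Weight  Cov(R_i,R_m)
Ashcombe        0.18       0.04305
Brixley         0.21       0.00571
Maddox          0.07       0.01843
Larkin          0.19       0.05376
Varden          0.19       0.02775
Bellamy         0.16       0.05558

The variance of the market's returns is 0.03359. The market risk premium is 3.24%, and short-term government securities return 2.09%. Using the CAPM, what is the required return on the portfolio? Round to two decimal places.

5.43%

β_Ashcombe = 0.04305 / 0.03359 = 1.2816
β_Brixley = 0.00571 / 0.03359 = 0.1700
β_Maddox = 0.01843 / 0.03359 = 0.5487
β_Larkin = 0.05376 / 0.03359 = 1.6005
β_Varden = 0.02775 / 0.03359 = 0.8261
β_Bellamy = 0.05558 / 0.03359 = 1.6547
β_P = Σ w_i β_i = 0.18×1.2816 + 0.21×0.1700 + 0.07×0.5487 + 0.19×1.6005 + 0.19×0.8261 + 0.16×1.6547 = 1.0306
E(R_P) = R_f + β_P × MRP = 2.09% + 1.0306 × 3.24% = 5.43%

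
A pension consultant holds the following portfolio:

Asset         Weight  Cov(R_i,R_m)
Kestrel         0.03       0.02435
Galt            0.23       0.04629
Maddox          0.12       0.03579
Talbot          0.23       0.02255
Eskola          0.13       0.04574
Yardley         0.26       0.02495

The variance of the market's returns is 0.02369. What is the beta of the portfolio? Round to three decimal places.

β_Kestrel = 0.02435 / 0.02369 = 1.0279
β_Galt = 0.04629 / 0.02369 = 1.9540
β_Maddox = 0.03579 / 0.02369 = 1.5108
β_Talbot = 0.02255 / 0.02369 = 0.9519
β_Eskola = 0.04574 / 0.02369 = 1.9308
β_Yardley = 0.02495 / 0.02369 = 1.0532
β_P = Σ w_i β_i = 0.03×1.0279 + 0.23×1.9540 + 0.12×1.5108 + 0.23×0.9519 + 0.13×1.9308 + 0.26×1.0532 = 1.4053

1.405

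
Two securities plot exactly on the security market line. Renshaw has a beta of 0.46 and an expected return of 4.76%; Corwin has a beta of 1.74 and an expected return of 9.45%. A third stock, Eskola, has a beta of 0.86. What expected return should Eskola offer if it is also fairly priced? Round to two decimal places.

MRP (SML slope) = (9.45% − 4.76%) / (1.74 − 0.46) = 4.69% / 1.28 = 3.6641%
R_f (intercept) = 4.76% − 0.46 × 3.6641% = 3.0745%
E(R_Eskola) = R_f + β × MRP = 3.0745% + 0.86 × 3.6641% = 6.23%

6.23%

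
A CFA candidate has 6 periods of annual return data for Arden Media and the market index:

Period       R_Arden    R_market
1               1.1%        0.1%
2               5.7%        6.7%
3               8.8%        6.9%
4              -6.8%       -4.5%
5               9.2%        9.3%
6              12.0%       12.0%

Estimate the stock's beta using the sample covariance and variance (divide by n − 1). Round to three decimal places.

Mean R_i = (1.1 + 5.7 + 8.8 − 6.8 + 9.2 + 12.0) / 6 = 5.0000%
Mean R_m = (0.1 + 6.7 + 6.9 − 4.5 + 9.3 + 12.0) / 6 = 5.0833%
Σ(R_i − R̄_i)(R_m − R̄_m) = 206.6800  ⇒  Cov = 206.6800 / 5 = 41.3360
Σ(R_m − R̄_m)² = 188.2083  ⇒  Var(R_m) = 188.2083 / 5 = 37.6417
β = Cov / Var(R_m) = 41.3360 / 37.6417 = 1.0981

1.098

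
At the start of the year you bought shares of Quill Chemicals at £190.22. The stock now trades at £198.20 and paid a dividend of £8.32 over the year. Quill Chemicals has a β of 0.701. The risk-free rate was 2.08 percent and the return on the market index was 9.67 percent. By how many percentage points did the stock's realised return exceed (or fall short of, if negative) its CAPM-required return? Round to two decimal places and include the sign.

+1.17%

Realised HPR = (P1 + D1 − P0) / P0 = (198.20 + 8.32 − 190.22) / 190.22 = 16.30 / 190.22 = 8.5690%
MRP = 9.67% − 2.08% = 7.59%
CAPM required = R_f + β·MRP = 2.08% + 0.701 × 7.59% = 7.40059%
α = realised − required = 8.5690% − 7.40059% = +1.17%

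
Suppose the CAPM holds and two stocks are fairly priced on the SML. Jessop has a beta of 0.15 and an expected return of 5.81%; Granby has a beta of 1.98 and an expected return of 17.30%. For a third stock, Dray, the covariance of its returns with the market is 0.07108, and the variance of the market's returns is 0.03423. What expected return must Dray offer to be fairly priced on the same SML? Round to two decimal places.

MRP = (17.30% − 5.81%) / (1.98 − 0.15) = 6.2787%
R_f = 5.81% − 0.15 × 6.2787% = 4.8682%
β_Dray = Cov / Var(R_m) = 0.07108 / 0.03423 = 2.0765
E(R_Dray) = R_f + β × MRP = 4.8682% + 2.0765 × 6.2787% = 17.91%

17.91%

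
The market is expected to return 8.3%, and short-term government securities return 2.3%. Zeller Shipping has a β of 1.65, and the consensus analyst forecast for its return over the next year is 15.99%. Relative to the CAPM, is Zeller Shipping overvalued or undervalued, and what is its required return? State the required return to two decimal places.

Undervalued; required return 12.20%

MRP = 8.3% − 2.3% = 6.00%
Required return = R_f + β·MRP = 2.3% + 1.65 × 6.0% = 12.20%
Forecast 15.99% > required 12.20% → the stock plots above the SML → undervalued.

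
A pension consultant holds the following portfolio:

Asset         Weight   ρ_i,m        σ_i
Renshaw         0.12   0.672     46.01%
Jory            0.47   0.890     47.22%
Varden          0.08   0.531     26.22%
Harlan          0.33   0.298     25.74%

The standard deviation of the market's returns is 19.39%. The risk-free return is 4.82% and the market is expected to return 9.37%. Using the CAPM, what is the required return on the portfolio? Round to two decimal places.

11.18%

β_Renshaw = 0.672 × 46.01% / 19.39% = 1.5946
β_Jory = 0.890 × 47.22% / 19.39% = 2.1674
β_Varden = 0.531 × 26.22% / 19.39% = 0.7180
β_Harlan = 0.298 × 25.74% / 19.39% = 0.3956
β_P = Σ w_i β_i = 0.12×1.5946 + 0.47×2.1674 + 0.08×0.7180 + 0.33×0.3956 = 1.3980
MRP = 9.37% − 4.82% = 4.55%
E(R_P) = R_f + β_P × MRP = 4.82% + 1.3980 × 4.55% = 11.18%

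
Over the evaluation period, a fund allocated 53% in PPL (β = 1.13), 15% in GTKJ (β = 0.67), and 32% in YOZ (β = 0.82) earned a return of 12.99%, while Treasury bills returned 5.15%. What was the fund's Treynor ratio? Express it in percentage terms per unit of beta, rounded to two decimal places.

8.15%

β_P = 0.53×1.13 + 0.15×0.67 + 0.32×0.82 = 0.9618
Treynor = (R_P − R_f) / β_P = (12.99% − 5.15%) / 0.9618 = 7.84% / 0.9618 = 8.15%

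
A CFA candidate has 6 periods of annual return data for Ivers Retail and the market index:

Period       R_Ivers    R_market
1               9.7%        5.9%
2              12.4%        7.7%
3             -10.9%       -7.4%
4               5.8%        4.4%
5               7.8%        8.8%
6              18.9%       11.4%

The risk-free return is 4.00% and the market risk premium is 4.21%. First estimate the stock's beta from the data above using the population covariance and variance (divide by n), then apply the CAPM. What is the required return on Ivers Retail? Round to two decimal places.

Mean R_i = (9.7 + 12.4 − 10.9 + 5.8 + 7.8 + 18.9) / 6 = 7.2833%
Mean R_m = (5.9 + 7.7 − 7.4 + 4.4 + 8.8 + 11.4) / 6 = 5.1333%
Σ(R_i − R̄_i)(R_m − R̄_m) = 318.6633  ⇒  Cov = 318.6633 / 6 = 53.1106
Σ(R_m − R̄_m)² = 217.5133  ⇒  Var(R_m) = 217.5133 / 6 = 36.2522
β = Cov / Var(R_m) = 53.1106 / 36.2522 = 1.4650
E(R) = R_f + β × MRP = 4.00% + 1.4650 × 4.21% = 10.17%

10.17%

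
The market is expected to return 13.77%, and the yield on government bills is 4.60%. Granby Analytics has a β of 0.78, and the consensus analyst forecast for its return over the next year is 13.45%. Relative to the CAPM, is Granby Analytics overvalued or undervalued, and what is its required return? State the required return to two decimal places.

Undervalued; required return 11.75%

MRP = 13.77% − 4.60% = 9.17%
Required return = R_f + β·MRP = 4.60% + 0.78 × 9.17% = 11.75%
Forecast 13.45% > required 11.75% → the stock plots above the SML → undervalued.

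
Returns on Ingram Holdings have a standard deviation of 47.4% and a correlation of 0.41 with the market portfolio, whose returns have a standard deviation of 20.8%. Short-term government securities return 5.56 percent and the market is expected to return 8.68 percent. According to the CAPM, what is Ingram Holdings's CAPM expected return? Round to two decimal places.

8.48%

β = ρ × σ_i / σ_m = 0.41 × 47.4% / 20.8% = 0.9343
MRP = 8.68% − 5.56% = 3.12%
E(R) = 5.56% + 0.9343 × 3.12% = 8.48%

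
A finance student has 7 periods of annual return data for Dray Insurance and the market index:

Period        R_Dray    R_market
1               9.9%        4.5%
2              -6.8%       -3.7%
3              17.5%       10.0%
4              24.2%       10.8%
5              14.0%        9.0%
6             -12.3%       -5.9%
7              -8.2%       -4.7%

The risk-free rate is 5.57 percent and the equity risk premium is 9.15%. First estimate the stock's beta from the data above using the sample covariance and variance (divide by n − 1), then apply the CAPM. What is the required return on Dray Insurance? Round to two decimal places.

Mean R_i = (9.9 − 6.8 + 17.5 + 24.2 + 14.0 − 12.3 − 8.2) / 7 = 5.4714%
Mean R_m = (4.5 − 3.7 + 10.0 + 10.8 + 9.0 − 5.9 − 4.7) / 7 = 2.8571%
Σ(R_i − R̄_i)(R_m − R̄_m) = 633.7514  ⇒  Cov = 633.7514 / 6 = 105.6252
Σ(R_m − R̄_m)² = 331.3371  ⇒  Var(R_m) = 331.3371 / 6 = 55.2229
β = Cov / Var(R_m) = 105.6252 / 55.2229 = 1.9127
E(R) = R_f + β × MRP = 5.57% + 1.9127 × 9.15% = 23.07%

23.07%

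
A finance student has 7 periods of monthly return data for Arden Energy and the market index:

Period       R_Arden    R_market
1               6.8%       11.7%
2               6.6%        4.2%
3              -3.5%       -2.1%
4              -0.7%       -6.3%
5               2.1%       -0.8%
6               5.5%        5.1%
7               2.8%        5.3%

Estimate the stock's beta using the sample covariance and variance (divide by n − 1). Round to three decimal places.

Mean R_i = (6.8 + 6.6 − 3.5 − 0.7 + 2.1 + 5.5 + 2.8) / 7 = 2.8000%
Mean R_m = (11.7 + 4.2 − 2.1 − 6.3 − 0.8 + 5.1 + 5.3) / 7 = 2.4429%
Σ(R_i − R̄_i)(R_m − R̄_m) = 112.3700  ⇒  Cov = 112.3700 / 6 = 18.7283
Σ(R_m − R̄_m)² = 211.5971  ⇒  Var(R_m) = 211.5971 / 6 = 35.2662
β = Cov / Var(R_m) = 18.7283 / 35.2662 = 0.5311

0.531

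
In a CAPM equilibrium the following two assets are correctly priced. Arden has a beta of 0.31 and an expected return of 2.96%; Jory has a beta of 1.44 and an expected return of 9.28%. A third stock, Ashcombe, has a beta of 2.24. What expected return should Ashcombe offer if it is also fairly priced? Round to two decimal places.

13.75%

MRP (SML slope) = (9.28% − 2.96%) / (1.44 − 0.31) = 6.32% / 1.13 = 5.5929%
R_f (intercept) = 2.96% − 0.31 × 5.5929% = 1.2262%
E(R_Ashcombe) = R_f + β × MRP = 1.2262% + 2.24 × 5.5929% = 13.75%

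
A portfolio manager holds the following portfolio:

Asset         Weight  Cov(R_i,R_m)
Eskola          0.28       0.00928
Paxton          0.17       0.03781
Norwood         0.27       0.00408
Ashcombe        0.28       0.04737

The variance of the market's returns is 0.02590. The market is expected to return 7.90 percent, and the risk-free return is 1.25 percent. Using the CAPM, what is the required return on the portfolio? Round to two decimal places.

β_Eskola = 0.00928 / 0.02590 = 0.3583
β_Paxton = 0.03781 / 0.02590 = 1.4598
β_Norwood = 0.00408 / 0.02590 = 0.1575
β_Ashcombe = 0.04737 / 0.02590 = 1.8290
β_P = Σ w_i β_i = 0.28×0.3583 + 0.17×1.4598 + 0.27×0.1575 + 0.28×1.8290 = 0.9031
MRP = 7.90% − 1.25% = 6.65%
E(R_P) = R_f + β_P × MRP = 1.25% + 0.9031 × 6.65% = 7.26%

7.26%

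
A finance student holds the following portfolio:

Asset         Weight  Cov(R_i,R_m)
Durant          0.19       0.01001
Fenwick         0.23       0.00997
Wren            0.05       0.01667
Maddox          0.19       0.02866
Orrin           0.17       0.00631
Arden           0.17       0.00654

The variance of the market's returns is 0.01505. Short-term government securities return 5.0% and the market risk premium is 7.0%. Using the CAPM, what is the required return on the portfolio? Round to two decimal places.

β_Durant = 0.01001 / 0.01505 = 0.6651
β_Fenwick = 0.00997 / 0.01505 = 0.6625
β_Wren = 0.01667 / 0.01505 = 1.1076
β_Maddox = 0.02866 / 0.01505 = 1.9043
β_Orrin = 0.00631 / 0.01505 = 0.4193
β_Arden = 0.00654 / 0.01505 = 0.4346
β_P = Σ w_i β_i = 0.19×0.6651 + 0.23×0.6625 + 0.05×1.1076 + 0.19×1.9043 + 0.17×0.4193 + 0.17×0.4346 = 0.8411
E(R_P) = R_f + β_P × MRP = 5.0% + 0.8411 × 7.0% = 10.89%

10.89%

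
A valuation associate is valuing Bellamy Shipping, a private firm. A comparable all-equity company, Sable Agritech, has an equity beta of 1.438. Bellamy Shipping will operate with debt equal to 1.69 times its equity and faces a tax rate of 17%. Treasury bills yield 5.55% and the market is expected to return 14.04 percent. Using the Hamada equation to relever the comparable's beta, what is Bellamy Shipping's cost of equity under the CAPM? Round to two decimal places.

34.88%

β_L = β_U × [1 + (1 − t)(D/E)] = 1.438 × [1 + (1 − 0.17) × 1.69]
    = 1.438 × [1 + 0.83 × 1.69] = 1.438 × 2.4027 = 3.4551
MRP = 14.04% − 5.55% = 8.49%
E(R) = R_f + β_L × MRP = 5.55% + 3.4551 × 8.49% = 34.88%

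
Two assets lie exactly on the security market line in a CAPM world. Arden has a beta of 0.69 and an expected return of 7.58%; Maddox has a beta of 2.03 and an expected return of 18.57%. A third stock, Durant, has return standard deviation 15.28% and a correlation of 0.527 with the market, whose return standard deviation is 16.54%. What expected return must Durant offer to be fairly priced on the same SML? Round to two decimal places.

5.91%

MRP = (18.57% − 7.58%) / (2.03 − 0.69) = 8.2015%
R_f = 7.58% − 0.69 × 8.2015% = 1.9210%
β_Durant = ρ·σ_i/σ_m = 0.527 × 15.28 / 16.54 = 0.4869
E(R_Durant) = R_f + β × MRP = 1.9210% + 0.4869 × 8.2015% = 5.91%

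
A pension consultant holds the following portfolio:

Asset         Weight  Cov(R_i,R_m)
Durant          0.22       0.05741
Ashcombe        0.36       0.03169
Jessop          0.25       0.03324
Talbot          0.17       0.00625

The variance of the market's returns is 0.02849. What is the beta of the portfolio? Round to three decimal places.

β_Durant = 0.05741 / 0.02849 = 2.0151
β_Ashcombe = 0.03169 / 0.02849 = 1.1123
β_Jessop = 0.03324 / 0.02849 = 1.1667
β_Talbot = 0.00625 / 0.02849 = 0.2194
β_P = Σ w_i β_i = 0.22×2.0151 + 0.36×1.1123 + 0.25×1.1667 + 0.17×0.2194 = 1.1727

1.173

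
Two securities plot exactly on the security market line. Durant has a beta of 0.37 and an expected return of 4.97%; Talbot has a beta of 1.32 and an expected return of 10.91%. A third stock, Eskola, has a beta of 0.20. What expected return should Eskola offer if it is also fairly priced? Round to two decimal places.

3.91%

MRP (SML slope) = (10.91% − 4.97%) / (1.32 − 0.37) = 5.94% / 0.95 = 6.2526%
R_f (intercept) = 4.97% − 0.37 × 6.2526% = 2.6565%
E(R_Eskola) = R_f + β × MRP = 2.6565% + 0.20 × 6.2526% = 3.91%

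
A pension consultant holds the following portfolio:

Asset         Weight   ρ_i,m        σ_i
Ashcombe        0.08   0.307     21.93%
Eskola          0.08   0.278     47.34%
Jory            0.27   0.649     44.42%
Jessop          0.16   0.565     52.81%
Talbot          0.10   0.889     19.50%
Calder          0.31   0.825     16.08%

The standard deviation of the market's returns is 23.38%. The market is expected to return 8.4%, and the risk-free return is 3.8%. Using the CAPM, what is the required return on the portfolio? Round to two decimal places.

7.73%

β_Ashcombe = 0.307 × 21.93% / 23.38% = 0.2880
β_Eskola = 0.278 × 47.34% / 23.38% = 0.5629
β_Jory = 0.649 × 44.42% / 23.38% = 1.2330
β_Jessop = 0.565 × 52.81% / 23.38% = 1.2762
β_Talbot = 0.889 × 19.50% / 23.38% = 0.7415
β_Calder = 0.825 × 16.08% / 23.38% = 0.5674
β_P = Σ w_i β_i = 0.08×0.2880 + 0.08×0.5629 + 0.27×1.2330 + 0.16×1.2762 + 0.10×0.7415 + 0.31×0.5674 = 0.8552
MRP = 8.4% − 3.8% = 4.60%
E(R_P) = R_f + β_P × MRP = 3.8% + 0.8552 × 4.6% = 7.73%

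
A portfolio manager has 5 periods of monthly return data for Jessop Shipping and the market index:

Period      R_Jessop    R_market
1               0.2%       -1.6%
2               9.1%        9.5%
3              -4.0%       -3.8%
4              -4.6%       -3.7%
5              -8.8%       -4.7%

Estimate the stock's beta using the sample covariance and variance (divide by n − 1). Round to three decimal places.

Mean R_i = (0.2 + 9.1 − 4.0 − 4.6 − 8.8) / 5 = -1.6200%
Mean R_m = (-1.6 + 9.5 − 3.8 − 3.7 − 4.7) / 5 = -0.8600%
Σ(R_i − R̄_i)(R_m − R̄_m) = 152.7440  ⇒  Cov = 152.7440 / 4 = 38.1860
Σ(R_m − R̄_m)² = 139.3320  ⇒  Var(R_m) = 139.3320 / 4 = 34.8330
β = Cov / Var(R_m) = 38.1860 / 34.8330 = 1.0963

1.096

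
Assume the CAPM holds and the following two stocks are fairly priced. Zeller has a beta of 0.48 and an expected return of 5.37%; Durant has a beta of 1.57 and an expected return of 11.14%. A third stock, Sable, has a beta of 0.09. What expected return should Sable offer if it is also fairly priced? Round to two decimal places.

MRP (SML slope) = (11.14% − 5.37%) / (1.57 − 0.48) = 5.77% / 1.09 = 5.2936%
R_f (intercept) = 5.37% − 0.48 × 5.2936% = 2.8291%
E(R_Sable) = R_f + β × MRP = 2.8291% + 0.09 × 5.2936% = 3.31%

3.31%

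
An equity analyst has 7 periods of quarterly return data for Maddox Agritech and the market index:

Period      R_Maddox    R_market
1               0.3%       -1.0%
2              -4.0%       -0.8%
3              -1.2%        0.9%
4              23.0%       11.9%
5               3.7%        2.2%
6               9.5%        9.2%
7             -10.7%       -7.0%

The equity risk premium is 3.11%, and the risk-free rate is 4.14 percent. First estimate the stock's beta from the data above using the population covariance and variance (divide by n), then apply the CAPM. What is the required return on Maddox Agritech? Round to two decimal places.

Mean R_i = (0.3 − 4.0 − 1.2 + 23.0 + 3.7 + 9.5 − 10.7) / 7 = 2.9429%
Mean R_m = (-1.0 − 0.8 + 0.9 + 11.9 + 2.2 + 9.2 − 7.0) / 7 = 2.2000%
Σ(R_i − R̄_i)(R_m − R̄_m) = 400.6400  ⇒  Cov = 400.6400 / 7 = 57.2343
Σ(R_m − R̄_m)² = 248.6600  ⇒  Var(R_m) = 248.6600 / 7 = 35.5229
β = Cov / Var(R_m) = 57.2343 / 35.5229 = 1.6112
E(R) = R_f + β × MRP = 4.14% + 1.6112 × 3.11% = 9.15%

9.15%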